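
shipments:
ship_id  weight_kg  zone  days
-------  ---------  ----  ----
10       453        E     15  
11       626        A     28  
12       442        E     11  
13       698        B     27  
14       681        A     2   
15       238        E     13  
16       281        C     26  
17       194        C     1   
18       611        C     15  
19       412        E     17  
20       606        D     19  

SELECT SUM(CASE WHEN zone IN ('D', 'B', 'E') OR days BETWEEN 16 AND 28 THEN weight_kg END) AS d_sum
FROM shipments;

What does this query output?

ship_id=10: ✓ → 453
ship_id=11: ✓ → 626
ship_id=12: ✓ → 442
ship_id=13: ✓ → 698
ship_id=14: ✗
ship_id=15: ✓ → 238
ship_id=16: ✓ → 281
ship_id=17: ✗
ship_id=18: ✗
ship_id=19: ✓ → 412
ship_id=20: ✓ → 606
d_sum = 453 + 626 + 442 + 698 + 238 + 281 + 412 + 606 = 3756

3756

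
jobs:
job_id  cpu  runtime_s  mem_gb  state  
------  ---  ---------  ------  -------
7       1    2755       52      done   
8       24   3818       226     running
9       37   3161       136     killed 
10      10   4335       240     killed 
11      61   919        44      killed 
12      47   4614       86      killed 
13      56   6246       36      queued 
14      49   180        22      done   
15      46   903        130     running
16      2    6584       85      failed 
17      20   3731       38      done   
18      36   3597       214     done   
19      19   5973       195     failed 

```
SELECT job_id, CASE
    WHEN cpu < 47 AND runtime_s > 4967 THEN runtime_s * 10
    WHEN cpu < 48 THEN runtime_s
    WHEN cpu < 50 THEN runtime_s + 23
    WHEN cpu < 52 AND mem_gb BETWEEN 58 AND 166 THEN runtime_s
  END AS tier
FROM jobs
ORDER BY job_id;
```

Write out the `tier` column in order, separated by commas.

2755, 3818, 3161, 4335, NULL, 4614, NULL, 203, 903, 65840, 3731, 3597, 59730

job_id=7: cpu < 48 → 2755
job_id=8: cpu < 48 → 3818
job_id=9: cpu < 48 → 3161
job_id=10: cpu < 48 → 4335
job_id=11: (no match → NULL) → NULL
job_id=12: cpu < 48 → 4614
job_id=13: (no match → NULL) → NULL
job_id=14: cpu < 50 → 203
job_id=15: cpu < 48 → 903
job_id=16: cpu < 47 AND runtime_s > 4967 → 65840
job_id=17: cpu < 48 → 3731
job_id=18: cpu < 48 → 3597
job_id=19: cpu < 47 AND runtime_s > 4967 → 59730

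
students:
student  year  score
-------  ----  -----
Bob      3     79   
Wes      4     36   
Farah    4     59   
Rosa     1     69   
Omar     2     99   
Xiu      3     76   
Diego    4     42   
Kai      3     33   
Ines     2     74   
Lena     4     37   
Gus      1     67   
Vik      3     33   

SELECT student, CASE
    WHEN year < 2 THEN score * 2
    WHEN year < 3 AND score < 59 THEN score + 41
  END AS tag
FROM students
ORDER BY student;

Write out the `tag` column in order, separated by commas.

NULL, NULL, NULL, 134, NULL, NULL, NULL, NULL, 138, NULL, NULL, NULL

student=Bob: (no match → NULL) → NULL
student=Diego: (no match → NULL) → NULL
student=Farah: (no match → NULL) → NULL
student=Gus: year < 2 → 134
student=Ines: (no match → NULL) → NULL
student=Kai: (no match → NULL) → NULL
student=Lena: (no match → NULL) → NULL
student=Omar: (no match → NULL) → NULL
student=Rosa: year < 2 → 138
student=Vik: (no match → NULL) → NULL
student=Wes: (no match → NULL) → NULL
student=Xiu: (no match → NULL) → NULL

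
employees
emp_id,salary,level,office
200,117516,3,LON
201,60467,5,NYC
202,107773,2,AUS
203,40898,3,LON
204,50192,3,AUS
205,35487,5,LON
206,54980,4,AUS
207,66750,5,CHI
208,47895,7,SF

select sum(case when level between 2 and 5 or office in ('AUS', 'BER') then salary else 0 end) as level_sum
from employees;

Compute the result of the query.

emp_id=200: ✓ → 117516
emp_id=201: ✓ → 60467
emp_id=202: ✓ → 107773
emp_id=203: ✓ → 40898
emp_id=204: ✓ → 50192
emp_id=205: ✓ → 35487
emp_id=206: ✓ → 54980
emp_id=207: ✓ → 66750
emp_id=208: ✗
level_sum = 117516 + 60467 + 107773 + 40898 + 50192 + 35487 + 54980 + 66750 = 534063

534063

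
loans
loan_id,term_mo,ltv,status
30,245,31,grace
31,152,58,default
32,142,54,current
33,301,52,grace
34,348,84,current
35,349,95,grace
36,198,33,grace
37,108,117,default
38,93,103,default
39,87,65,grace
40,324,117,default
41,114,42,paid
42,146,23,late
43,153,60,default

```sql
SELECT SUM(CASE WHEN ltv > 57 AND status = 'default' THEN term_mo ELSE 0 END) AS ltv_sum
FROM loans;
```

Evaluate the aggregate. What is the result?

loan_id=30: ✗
loan_id=31: ✓ → 152
loan_id=32: ✗
loan_id=33: ✗
loan_id=34: ✗
loan_id=35: ✗
loan_id=36: ✗
loan_id=37: ✓ → 108
loan_id=38: ✓ → 93
loan_id=39: ✗
loan_id=40: ✓ → 324
loan_id=41: ✗
loan_id=42: ✗
loan_id=43: ✓ → 153
ltv_sum = 152 + 108 + 93 + 324 + 153 = 830

830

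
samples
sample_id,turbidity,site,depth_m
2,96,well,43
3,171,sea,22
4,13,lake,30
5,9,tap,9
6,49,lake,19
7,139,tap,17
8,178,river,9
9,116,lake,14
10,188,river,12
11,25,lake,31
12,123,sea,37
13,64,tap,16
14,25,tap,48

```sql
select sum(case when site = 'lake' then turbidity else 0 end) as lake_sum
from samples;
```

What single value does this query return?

sample_id=2: ✗
sample_id=3: ✗
sample_id=4: ✓ → 13
sample_id=5: ✗
sample_id=6: ✓ → 49
sample_id=7: ✗
sample_id=8: ✗
sample_id=9: ✓ → 116
sample_id=10: ✗
sample_id=11: ✓ → 25
sample_id=12: ✗
sample_id=13: ✗
sample_id=14: ✗
lake_sum = 13 + 49 + 116 + 25 = 203

203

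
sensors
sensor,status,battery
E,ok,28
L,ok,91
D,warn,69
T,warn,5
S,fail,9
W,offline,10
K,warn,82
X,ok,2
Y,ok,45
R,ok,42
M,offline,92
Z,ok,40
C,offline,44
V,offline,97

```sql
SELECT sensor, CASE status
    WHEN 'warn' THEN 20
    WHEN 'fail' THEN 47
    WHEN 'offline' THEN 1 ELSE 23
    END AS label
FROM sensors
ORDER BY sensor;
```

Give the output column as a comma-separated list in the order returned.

1, 20, 23, 20, 23, 1, 23, 47, 20, 1, 1, 23, 23, 23

sensor=C: status='offline' → 1
sensor=D: status='warn' → 20
sensor=E: ELSE → 23
sensor=K: status='warn' → 20
sensor=L: ELSE → 23
sensor=M: status='offline' → 1
sensor=R: ELSE → 23
sensor=S: status='fail' → 47
sensor=T: status='warn' → 20
sensor=V: status='offline' → 1
sensor=W: status='offline' → 1
sensor=X: ELSE → 23
sensor=Y: ELSE → 23
sensor=Z: ELSE → 23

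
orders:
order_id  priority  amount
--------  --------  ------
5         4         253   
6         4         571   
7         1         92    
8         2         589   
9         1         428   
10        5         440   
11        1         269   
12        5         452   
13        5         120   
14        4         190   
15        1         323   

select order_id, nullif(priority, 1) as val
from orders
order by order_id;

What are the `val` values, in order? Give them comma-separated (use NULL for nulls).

order_id=5: priority=4 vs 1: differ → 4
order_id=6: priority=4 vs 1: differ → 4
order_id=7: priority=1 vs 1: equal → NULL
order_id=8: priority=2 vs 1: differ → 2
order_id=9: priority=1 vs 1: equal → NULL
order_id=10: priority=5 vs 1: differ → 5
order_id=11: priority=1 vs 1: equal → NULL
order_id=12: priority=5 vs 1: differ → 5
order_id=13: priority=5 vs 1: differ → 5
order_id=14: priority=4 vs 1: differ → 4
order_id=15: priority=1 vs 1: equal → NULL

4, 4, NULL, 2, NULL, 5, NULL, 5, 5, 4, NULL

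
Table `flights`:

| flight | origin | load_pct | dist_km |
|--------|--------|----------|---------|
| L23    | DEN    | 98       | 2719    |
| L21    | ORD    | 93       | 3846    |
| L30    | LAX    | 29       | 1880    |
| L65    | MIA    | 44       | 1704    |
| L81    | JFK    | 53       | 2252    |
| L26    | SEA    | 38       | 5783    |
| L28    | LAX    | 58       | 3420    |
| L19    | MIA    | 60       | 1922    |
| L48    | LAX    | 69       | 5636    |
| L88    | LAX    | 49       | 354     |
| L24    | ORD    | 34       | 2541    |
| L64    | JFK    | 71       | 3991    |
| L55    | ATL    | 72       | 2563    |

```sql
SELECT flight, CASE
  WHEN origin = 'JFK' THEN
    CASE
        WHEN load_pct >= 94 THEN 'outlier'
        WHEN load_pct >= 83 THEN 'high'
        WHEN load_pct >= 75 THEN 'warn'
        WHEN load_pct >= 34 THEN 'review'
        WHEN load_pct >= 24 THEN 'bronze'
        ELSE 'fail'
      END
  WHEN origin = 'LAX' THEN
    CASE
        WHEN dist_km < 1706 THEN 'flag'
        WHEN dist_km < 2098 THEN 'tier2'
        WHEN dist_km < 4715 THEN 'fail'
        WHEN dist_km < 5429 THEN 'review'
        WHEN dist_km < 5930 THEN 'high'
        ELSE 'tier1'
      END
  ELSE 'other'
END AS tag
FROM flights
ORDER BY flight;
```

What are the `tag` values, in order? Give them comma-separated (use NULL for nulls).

flight=L19: origin='MIA' → outer ELSE → other
flight=L21: origin='ORD' → outer ELSE → other
flight=L23: origin='DEN' → outer ELSE → other
flight=L24: origin='ORD' → outer ELSE → other
flight=L26: origin='SEA' → outer ELSE → other
flight=L28: origin='LAX' → inner[dist_km < 4715] → fail
flight=L30: origin='LAX' → inner[dist_km < 2098] → tier2
flight=L48: origin='LAX' → inner[dist_km < 5930] → high
flight=L55: origin='ATL' → outer ELSE → other
flight=L64: origin='JFK' → inner[load_pct >= 34] → review
flight=L65: origin='MIA' → outer ELSE → other
flight=L81: origin='JFK' → inner[load_pct >= 34] → review
flight=L88: origin='LAX' → inner[dist_km < 1706] → flag

other, other, other, other, other, fail, tier2, high, other, review, other, review, flag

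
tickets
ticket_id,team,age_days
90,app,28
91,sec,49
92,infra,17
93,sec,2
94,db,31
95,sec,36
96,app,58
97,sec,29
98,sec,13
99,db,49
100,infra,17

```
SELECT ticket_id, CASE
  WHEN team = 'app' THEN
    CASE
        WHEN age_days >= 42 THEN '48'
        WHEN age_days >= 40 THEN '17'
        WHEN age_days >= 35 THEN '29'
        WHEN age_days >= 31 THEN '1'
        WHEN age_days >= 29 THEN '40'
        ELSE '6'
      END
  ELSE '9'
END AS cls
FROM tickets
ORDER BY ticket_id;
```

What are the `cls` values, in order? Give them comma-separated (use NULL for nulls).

ticket_id=90: team='app' → inner[ELSE] → 6
ticket_id=91: team='sec' → outer ELSE → 9
ticket_id=92: team='infra' → outer ELSE → 9
ticket_id=93: team='sec' → outer ELSE → 9
ticket_id=94: team='db' → outer ELSE → 9
ticket_id=95: team='sec' → outer ELSE → 9
ticket_id=96: team='app' → inner[age_days >= 42] → 48
ticket_id=97: team='sec' → outer ELSE → 9
ticket_id=98: team='sec' → outer ELSE → 9
ticket_id=99: team='db' → outer ELSE → 9
ticket_id=100: team='infra' → outer ELSE → 9

6, 9, 9, 9, 9, 9, 48, 9, 9, 9, 9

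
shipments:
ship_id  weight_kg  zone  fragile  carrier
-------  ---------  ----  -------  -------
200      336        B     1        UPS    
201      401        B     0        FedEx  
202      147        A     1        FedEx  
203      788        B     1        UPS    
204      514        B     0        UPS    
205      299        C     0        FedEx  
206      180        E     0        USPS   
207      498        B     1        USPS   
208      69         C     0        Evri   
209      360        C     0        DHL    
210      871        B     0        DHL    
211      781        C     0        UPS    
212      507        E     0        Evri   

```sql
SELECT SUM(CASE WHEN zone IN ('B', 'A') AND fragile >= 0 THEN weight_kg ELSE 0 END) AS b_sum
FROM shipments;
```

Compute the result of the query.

3555

ship_id=200: ✓ → 336
ship_id=201: ✓ → 401
ship_id=202: ✓ → 147
ship_id=203: ✓ → 788
ship_id=204: ✓ → 514
ship_id=205: ✗
ship_id=206: ✗
ship_id=207: ✓ → 498
ship_id=208: ✗
ship_id=209: ✗
ship_id=210: ✓ → 871
ship_id=211: ✗
ship_id=212: ✗
b_sum = 336 + 401 + 147 + 788 + 514 + 498 + 871 = 3555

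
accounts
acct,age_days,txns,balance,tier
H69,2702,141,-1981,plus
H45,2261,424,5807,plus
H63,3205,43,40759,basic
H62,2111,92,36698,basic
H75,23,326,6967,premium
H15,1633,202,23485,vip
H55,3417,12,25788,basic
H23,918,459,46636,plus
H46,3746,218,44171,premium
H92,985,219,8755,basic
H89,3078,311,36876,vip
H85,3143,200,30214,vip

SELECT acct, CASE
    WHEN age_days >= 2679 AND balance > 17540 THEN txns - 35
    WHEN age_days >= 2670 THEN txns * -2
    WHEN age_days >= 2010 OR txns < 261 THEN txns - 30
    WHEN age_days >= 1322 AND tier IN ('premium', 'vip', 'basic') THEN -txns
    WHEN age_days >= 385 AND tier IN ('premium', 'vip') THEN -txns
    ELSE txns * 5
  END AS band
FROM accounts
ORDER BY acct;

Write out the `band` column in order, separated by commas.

acct=H15: age_days >= 2010 OR txns < 261 → 172
acct=H23: ELSE → 2295
acct=H45: age_days >= 2010 OR txns < 261 → 394
acct=H46: age_days >= 2679 AND balance > 17540 → 183
acct=H55: age_days >= 2679 AND balance > 17540 → -23
acct=H62: age_days >= 2010 OR txns < 261 → 62
acct=H63: age_days >= 2679 AND balance > 17540 → 8
acct=H69: age_days >= 2670 → -282
acct=H75: ELSE → 1630
acct=H85: age_days >= 2679 AND balance > 17540 → 165
acct=H89: age_days >= 2679 AND balance > 17540 → 276
acct=H92: age_days >= 2010 OR txns < 261 → 189

172, 2295, 394, 183, -23, 62, 8, -282, 1630, 165, 276, 189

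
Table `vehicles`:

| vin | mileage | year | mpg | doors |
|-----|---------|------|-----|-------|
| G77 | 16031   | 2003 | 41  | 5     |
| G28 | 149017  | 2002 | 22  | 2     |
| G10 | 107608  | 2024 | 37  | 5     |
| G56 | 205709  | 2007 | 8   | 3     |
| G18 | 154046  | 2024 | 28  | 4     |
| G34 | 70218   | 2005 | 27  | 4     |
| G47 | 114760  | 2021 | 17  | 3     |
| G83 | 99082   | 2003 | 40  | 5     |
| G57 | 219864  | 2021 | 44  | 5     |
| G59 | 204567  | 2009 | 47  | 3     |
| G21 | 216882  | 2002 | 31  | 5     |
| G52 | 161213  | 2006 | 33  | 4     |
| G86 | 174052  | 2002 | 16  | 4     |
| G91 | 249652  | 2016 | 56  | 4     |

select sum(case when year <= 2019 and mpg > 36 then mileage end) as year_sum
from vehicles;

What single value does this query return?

569332

vin=G77: ✓ → 16031
vin=G28: ✗
vin=G10: ✗
vin=G56: ✗
vin=G18: ✗
vin=G34: ✗
vin=G47: ✗
vin=G83: ✓ → 99082
vin=G57: ✗
vin=G59: ✓ → 204567
vin=G21: ✗
vin=G52: ✗
vin=G86: ✗
vin=G91: ✓ → 249652
year_sum = 16031 + 99082 + 204567 + 249652 = 569332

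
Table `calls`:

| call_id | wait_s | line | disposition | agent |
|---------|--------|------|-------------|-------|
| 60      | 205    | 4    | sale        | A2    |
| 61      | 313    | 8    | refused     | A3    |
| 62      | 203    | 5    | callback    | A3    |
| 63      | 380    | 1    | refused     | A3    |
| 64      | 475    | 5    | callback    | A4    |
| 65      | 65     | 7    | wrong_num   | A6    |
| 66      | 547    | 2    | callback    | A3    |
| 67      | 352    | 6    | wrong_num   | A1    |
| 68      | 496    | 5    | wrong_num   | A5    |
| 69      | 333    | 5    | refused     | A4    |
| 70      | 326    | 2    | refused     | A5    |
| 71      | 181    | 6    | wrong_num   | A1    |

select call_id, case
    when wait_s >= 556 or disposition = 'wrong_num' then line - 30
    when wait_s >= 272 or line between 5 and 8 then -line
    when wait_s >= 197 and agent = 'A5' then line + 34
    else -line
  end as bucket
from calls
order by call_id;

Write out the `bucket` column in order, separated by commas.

-4, -8, -5, -1, -5, -23, -2, -24, -25, -5, -2, -24

call_id=60: ELSE → -4
call_id=61: wait_s >= 272 or line between 5 and 8 → -8
call_id=62: wait_s >= 272 or line between 5 and 8 → -5
call_id=63: wait_s >= 272 or line between 5 and 8 → -1
call_id=64: wait_s >= 272 or line between 5 and 8 → -5
call_id=65: wait_s >= 556 or disposition = 'wrong_num' → -23
call_id=66: wait_s >= 272 or line between 5 and 8 → -2
call_id=67: wait_s >= 556 or disposition = 'wrong_num' → -24
call_id=68: wait_s >= 556 or disposition = 'wrong_num' → -25
call_id=69: wait_s >= 272 or line between 5 and 8 → -5
call_id=70: wait_s >= 272 or line between 5 and 8 → -2
call_id=71: wait_s >= 556 or disposition = 'wrong_num' → -24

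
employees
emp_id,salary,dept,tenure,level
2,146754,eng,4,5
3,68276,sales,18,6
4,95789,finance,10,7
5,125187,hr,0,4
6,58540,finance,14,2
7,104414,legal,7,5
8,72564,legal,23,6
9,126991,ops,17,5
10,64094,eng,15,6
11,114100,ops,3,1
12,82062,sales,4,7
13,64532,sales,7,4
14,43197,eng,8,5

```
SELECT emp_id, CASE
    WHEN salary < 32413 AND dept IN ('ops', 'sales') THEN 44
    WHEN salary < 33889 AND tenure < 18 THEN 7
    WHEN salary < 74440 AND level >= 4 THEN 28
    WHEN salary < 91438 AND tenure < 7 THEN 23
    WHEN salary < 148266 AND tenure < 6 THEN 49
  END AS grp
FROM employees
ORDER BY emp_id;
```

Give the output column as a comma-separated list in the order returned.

49, 28, NULL, 49, NULL, NULL, 28, NULL, 28, 49, 23, 28, 28

emp_id=2: salary < 148266 AND tenure < 6 → 49
emp_id=3: salary < 74440 AND level >= 4 → 28
emp_id=4: (no match → NULL) → NULL
emp_id=5: salary < 148266 AND tenure < 6 → 49
emp_id=6: (no match → NULL) → NULL
emp_id=7: (no match → NULL) → NULL
emp_id=8: salary < 74440 AND level >= 4 → 28
emp_id=9: (no match → NULL) → NULL
emp_id=10: salary < 74440 AND level >= 4 → 28
emp_id=11: salary < 148266 AND tenure < 6 → 49
emp_id=12: salary < 91438 AND tenure < 7 → 23
emp_id=13: salary < 74440 AND level >= 4 → 28
emp_id=14: salary < 74440 AND level >= 4 → 28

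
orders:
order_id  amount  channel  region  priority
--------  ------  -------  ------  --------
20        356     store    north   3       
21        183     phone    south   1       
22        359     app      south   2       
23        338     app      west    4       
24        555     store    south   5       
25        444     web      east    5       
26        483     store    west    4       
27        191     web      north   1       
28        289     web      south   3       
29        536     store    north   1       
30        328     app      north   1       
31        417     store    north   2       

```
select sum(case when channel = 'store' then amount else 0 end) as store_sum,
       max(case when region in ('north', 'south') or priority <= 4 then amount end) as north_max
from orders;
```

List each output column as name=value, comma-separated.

store_sum=2347, north_max=555

[store_sum: channel = 'store']
order_id=20: ✓ → 356
order_id=21: ✗
order_id=22: ✗
order_id=23: ✗
order_id=24: ✓ → 555
order_id=25: ✗
order_id=26: ✓ → 483
order_id=27: ✗
order_id=28: ✗
order_id=29: ✓ → 536
order_id=30: ✗
order_id=31: ✓ → 417
store_sum = 356 + 555 + 483 + 536 + 417 = 2347
—
[north_max: region in ('north', 'south') or priority <= 4]
order_id=20: ✓ → 356
order_id=21: ✓ → 183
order_id=22: ✓ → 359
order_id=23: ✓ → 338
order_id=24: ✓ → 555
order_id=25: ✗
order_id=26: ✓ → 483
order_id=27: ✓ → 191
order_id=28: ✓ → 289
order_id=29: ✓ → 536
order_id=30: ✓ → 328
order_id=31: ✓ → 417
north_max = MAX(356, 183, 359, 338, 555, 483, 191, 289, 536, 328, 417) = 555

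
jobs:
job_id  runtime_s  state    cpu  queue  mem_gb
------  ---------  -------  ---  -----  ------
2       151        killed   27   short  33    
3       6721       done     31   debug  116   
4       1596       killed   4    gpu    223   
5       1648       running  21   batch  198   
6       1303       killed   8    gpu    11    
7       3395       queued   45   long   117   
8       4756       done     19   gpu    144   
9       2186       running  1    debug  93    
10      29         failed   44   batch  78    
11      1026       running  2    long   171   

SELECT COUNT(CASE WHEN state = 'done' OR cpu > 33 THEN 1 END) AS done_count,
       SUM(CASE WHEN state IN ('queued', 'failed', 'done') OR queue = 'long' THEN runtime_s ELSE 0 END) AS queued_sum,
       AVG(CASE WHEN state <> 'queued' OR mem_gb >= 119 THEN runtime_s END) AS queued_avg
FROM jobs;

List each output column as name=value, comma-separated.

[done_count: state = 'done' OR cpu > 33]
job_id=2: ✗
job_id=3: ✓ → 1
job_id=4: ✗
job_id=5: ✗
job_id=6: ✗
job_id=7: ✓ → 1
job_id=8: ✓ → 1
job_id=9: ✗
job_id=10: ✓ → 1
job_id=11: ✗
done_count = COUNT(1, 1, 1, 1) = 4
—
[queued_sum: state IN ('queued', 'failed', 'done') OR queue = 'long']
job_id=2: ✗
job_id=3: ✓ → 6721
job_id=4: ✗
job_id=5: ✗
job_id=6: ✗
job_id=7: ✓ → 3395
job_id=8: ✓ → 4756
job_id=9: ✗
job_id=10: ✓ → 29
job_id=11: ✓ → 1026
queued_sum = 6721 + 3395 + 4756 + 29 + 1026 = 15927
—
[queued_avg: state <> 'queued' OR mem_gb >= 119]
job_id=2: ✓ → 151
job_id=3: ✓ → 6721
job_id=4: ✓ → 1596
job_id=5: ✓ → 1648
job_id=6: ✓ → 1303
job_id=7: ✗
job_id=8: ✓ → 4756
job_id=9: ✓ → 2186
job_id=10: ✓ → 29
job_id=11: ✓ → 1026
queued_avg = (151 + 6721 + 1596 + 1648 + 1303 + 4756 + 2186 + 29 + 1026) / 9 = 2157.3333333333

done_count=4, queued_sum=15927, queued_avg=2157.3333333333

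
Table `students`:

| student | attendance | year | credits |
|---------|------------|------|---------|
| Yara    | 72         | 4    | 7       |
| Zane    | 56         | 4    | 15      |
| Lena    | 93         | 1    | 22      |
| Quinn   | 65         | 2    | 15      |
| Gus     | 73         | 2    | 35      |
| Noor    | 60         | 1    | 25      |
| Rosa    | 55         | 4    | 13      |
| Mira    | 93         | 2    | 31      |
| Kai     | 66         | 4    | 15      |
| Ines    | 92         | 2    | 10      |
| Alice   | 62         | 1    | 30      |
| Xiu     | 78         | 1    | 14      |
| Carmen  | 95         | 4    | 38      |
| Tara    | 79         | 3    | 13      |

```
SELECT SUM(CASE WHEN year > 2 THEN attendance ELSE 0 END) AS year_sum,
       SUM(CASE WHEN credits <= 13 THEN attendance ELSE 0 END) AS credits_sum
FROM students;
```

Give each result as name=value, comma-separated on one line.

[year_sum: year > 2]
student=Yara: ✓ → 72
student=Zane: ✓ → 56
student=Lena: ✗
student=Quinn: ✗
student=Gus: ✗
student=Noor: ✗
student=Rosa: ✓ → 55
student=Mira: ✗
student=Kai: ✓ → 66
student=Ines: ✗
student=Alice: ✗
student=Xiu: ✗
student=Carmen: ✓ → 95
student=Tara: ✓ → 79
year_sum = 72 + 56 + 55 + 66 + 95 + 79 = 423
—
[credits_sum: credits <= 13]
student=Yara: ✓ → 72
student=Zane: ✗
student=Lena: ✗
student=Quinn: ✗
student=Gus: ✗
student=Noor: ✗
student=Rosa: ✓ → 55
student=Mira: ✗
student=Kai: ✗
student=Ines: ✓ → 92
student=Alice: ✗
student=Xiu: ✗
student=Carmen: ✗
student=Tara: ✓ → 79
credits_sum = 72 + 55 + 92 + 79 = 298

year_sum=423, credits_sum=298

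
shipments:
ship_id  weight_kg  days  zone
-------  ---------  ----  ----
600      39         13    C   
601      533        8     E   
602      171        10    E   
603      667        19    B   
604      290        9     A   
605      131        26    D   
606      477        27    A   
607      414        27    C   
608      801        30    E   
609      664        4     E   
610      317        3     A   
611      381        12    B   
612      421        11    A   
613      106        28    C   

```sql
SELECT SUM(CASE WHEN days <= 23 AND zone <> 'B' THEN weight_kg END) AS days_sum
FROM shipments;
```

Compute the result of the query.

ship_id=600: ✓ → 39
ship_id=601: ✓ → 533
ship_id=602: ✓ → 171
ship_id=603: ✗
ship_id=604: ✓ → 290
ship_id=605: ✗
ship_id=606: ✗
ship_id=607: ✗
ship_id=608: ✗
ship_id=609: ✓ → 664
ship_id=610: ✓ → 317
ship_id=611: ✗
ship_id=612: ✓ → 421
ship_id=613: ✗
days_sum = 39 + 533 + 171 + 290 + 664 + 317 + 421 = 2435

2435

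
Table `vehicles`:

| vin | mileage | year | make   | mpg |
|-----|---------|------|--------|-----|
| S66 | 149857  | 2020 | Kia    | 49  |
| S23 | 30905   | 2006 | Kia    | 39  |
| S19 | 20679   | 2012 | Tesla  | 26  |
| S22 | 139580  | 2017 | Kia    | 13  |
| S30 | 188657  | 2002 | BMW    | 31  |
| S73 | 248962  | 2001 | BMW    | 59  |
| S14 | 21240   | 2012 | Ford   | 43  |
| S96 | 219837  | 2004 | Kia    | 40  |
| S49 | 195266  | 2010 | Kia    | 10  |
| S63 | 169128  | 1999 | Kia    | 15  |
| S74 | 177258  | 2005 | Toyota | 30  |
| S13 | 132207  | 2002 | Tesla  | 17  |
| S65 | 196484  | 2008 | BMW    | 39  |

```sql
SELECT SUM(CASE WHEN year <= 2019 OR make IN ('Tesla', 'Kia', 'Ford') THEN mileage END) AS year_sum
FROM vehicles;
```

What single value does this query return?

vin=S66: ✓ → 149857
vin=S23: ✓ → 30905
vin=S19: ✓ → 20679
vin=S22: ✓ → 139580
vin=S30: ✓ → 188657
vin=S73: ✓ → 248962
vin=S14: ✓ → 21240
vin=S96: ✓ → 219837
vin=S49: ✓ → 195266
vin=S63: ✓ → 169128
vin=S74: ✓ → 177258
vin=S13: ✓ → 132207
vin=S65: ✓ → 196484
year_sum = 149857 + 30905 + 20679 + 139580 + 188657 + 248962 + 21240 + 219837 + 195266 + 169128 + 177258 + 132207 + 196484 = 1890060

1890060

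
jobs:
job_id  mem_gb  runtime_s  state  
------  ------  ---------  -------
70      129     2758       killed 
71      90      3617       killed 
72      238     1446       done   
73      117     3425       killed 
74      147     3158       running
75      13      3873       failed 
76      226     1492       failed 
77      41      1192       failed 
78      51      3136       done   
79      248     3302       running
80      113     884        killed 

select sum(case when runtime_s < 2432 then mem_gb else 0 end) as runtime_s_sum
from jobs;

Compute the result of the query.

618

job_id=70: ✗
job_id=71: ✗
job_id=72: ✓ → 238
job_id=73: ✗
job_id=74: ✗
job_id=75: ✗
job_id=76: ✓ → 226
job_id=77: ✓ → 41
job_id=78: ✗
job_id=79: ✗
job_id=80: ✓ → 113
runtime_s_sum = 238 + 226 + 41 + 113 = 618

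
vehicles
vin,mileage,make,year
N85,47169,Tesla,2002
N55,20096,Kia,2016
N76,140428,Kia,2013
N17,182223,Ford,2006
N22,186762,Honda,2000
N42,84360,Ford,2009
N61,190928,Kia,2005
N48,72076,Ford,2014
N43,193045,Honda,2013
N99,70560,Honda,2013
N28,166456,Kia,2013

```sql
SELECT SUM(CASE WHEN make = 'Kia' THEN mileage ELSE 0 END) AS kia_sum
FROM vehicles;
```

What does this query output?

517908

vin=N85: ✗
vin=N55: ✓ → 20096
vin=N76: ✓ → 140428
vin=N17: ✗
vin=N22: ✗
vin=N42: ✗
vin=N61: ✓ → 190928
vin=N48: ✗
vin=N43: ✗
vin=N99: ✗
vin=N28: ✓ → 166456
kia_sum = 20096 + 140428 + 190928 + 166456 = 517908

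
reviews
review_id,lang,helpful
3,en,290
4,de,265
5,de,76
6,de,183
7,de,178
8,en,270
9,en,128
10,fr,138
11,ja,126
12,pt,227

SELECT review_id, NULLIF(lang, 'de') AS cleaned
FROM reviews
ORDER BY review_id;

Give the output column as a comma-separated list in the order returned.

en, NULL, NULL, NULL, NULL, en, en, fr, ja, pt

review_id=3: lang=en vs de: differ → en
review_id=4: lang=de vs de: equal → NULL
review_id=5: lang=de vs de: equal → NULL
review_id=6: lang=de vs de: equal → NULL
review_id=7: lang=de vs de: equal → NULL
review_id=8: lang=en vs de: differ → en
review_id=9: lang=en vs de: differ → en
review_id=10: lang=fr vs de: differ → fr
review_id=11: lang=ja vs de: differ → ja
review_id=12: lang=pt vs de: differ → pt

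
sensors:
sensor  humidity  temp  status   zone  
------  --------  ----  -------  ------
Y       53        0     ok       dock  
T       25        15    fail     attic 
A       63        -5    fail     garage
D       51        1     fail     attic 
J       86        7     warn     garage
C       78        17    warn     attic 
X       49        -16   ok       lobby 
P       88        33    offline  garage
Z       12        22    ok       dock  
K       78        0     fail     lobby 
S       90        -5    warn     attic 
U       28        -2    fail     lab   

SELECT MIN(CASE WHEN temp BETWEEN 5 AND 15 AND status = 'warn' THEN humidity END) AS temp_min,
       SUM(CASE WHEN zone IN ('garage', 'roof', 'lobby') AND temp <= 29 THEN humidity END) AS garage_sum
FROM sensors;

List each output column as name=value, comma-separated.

temp_min=86, garage_sum=276

[temp_min: temp BETWEEN 5 AND 15 AND status = 'warn']
sensor=Y: ✗
sensor=T: ✗
sensor=A: ✗
sensor=D: ✗
sensor=J: ✓ → 86
sensor=C: ✗
sensor=X: ✗
sensor=P: ✗
sensor=Z: ✗
sensor=K: ✗
sensor=S: ✗
sensor=U: ✗
temp_min = MIN(86) = 86
—
[garage_sum: zone IN ('garage', 'roof', 'lobby') AND temp <= 29]
sensor=Y: ✗
sensor=T: ✗
sensor=A: ✓ → 63
sensor=D: ✗
sensor=J: ✓ → 86
sensor=C: ✗
sensor=X: ✓ → 49
sensor=P: ✗
sensor=Z: ✗
sensor=K: ✓ → 78
sensor=S: ✗
sensor=U: ✗
garage_sum = 63 + 86 + 49 + 78 = 276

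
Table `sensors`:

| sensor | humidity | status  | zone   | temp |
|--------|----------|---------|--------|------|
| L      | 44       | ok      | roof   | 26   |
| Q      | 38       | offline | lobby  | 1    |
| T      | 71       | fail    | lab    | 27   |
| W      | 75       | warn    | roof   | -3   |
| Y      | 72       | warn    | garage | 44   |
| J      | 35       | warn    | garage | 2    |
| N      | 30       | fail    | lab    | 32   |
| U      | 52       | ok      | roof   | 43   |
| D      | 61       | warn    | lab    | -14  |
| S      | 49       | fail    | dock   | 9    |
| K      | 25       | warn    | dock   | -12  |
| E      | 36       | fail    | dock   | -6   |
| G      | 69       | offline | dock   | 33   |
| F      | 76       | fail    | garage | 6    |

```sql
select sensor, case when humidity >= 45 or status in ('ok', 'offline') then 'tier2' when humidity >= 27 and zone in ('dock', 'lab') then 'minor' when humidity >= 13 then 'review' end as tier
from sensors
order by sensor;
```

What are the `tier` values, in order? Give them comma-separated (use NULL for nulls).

sensor=D: humidity >= 45 or status in ('ok', 'offline') → tier2
sensor=E: humidity >= 27 and zone in ('dock', 'lab') → minor
sensor=F: humidity >= 45 or status in ('ok', 'offline') → tier2
sensor=G: humidity >= 45 or status in ('ok', 'offline') → tier2
sensor=J: humidity >= 13 → review
sensor=K: humidity >= 13 → review
sensor=L: humidity >= 45 or status in ('ok', 'offline') → tier2
sensor=N: humidity >= 27 and zone in ('dock', 'lab') → minor
sensor=Q: humidity >= 45 or status in ('ok', 'offline') → tier2
sensor=S: humidity >= 45 or status in ('ok', 'offline') → tier2
sensor=T: humidity >= 45 or status in ('ok', 'offline') → tier2
sensor=U: humidity >= 45 or status in ('ok', 'offline') → tier2
sensor=W: humidity >= 45 or status in ('ok', 'offline') → tier2
sensor=Y: humidity >= 45 or status in ('ok', 'offline') → tier2

tier2, minor, tier2, tier2, review, review, tier2, minor, tier2, tier2, tier2, tier2, tier2, tier2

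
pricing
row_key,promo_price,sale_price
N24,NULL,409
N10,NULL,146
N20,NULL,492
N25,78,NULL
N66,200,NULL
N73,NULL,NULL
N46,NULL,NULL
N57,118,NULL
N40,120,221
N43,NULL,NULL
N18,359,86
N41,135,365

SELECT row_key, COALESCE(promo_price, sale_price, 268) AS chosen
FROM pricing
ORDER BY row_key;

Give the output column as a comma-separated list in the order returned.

row_key=N10: promo_price=NULL, sale_price=146 → 146
row_key=N18: promo_price=359 → 359
row_key=N20: promo_price=NULL, sale_price=492 → 492
row_key=N24: promo_price=NULL, sale_price=409 → 409
row_key=N25: promo_price=78 → 78
row_key=N40: promo_price=120 → 120
row_key=N41: promo_price=135 → 135
row_key=N43: promo_price=NULL, sale_price=NULL, → literal 268 → 268
row_key=N46: promo_price=NULL, sale_price=NULL, → literal 268 → 268
row_key=N57: promo_price=118 → 118
row_key=N66: promo_price=200 → 200
row_key=N73: promo_price=NULL, sale_price=NULL, → literal 268 → 268

146, 359, 492, 409, 78, 120, 135, 268, 268, 118, 200, 268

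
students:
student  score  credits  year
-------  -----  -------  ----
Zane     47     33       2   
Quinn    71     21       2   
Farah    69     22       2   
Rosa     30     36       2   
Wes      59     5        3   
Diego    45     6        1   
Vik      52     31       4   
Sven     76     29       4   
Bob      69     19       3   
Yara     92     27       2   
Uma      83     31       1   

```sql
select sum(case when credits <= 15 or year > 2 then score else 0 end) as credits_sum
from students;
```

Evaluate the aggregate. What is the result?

301

student=Zane: ✗
student=Quinn: ✗
student=Farah: ✗
student=Rosa: ✗
student=Wes: ✓ → 59
student=Diego: ✓ → 45
student=Vik: ✓ → 52
student=Sven: ✓ → 76
student=Bob: ✓ → 69
student=Yara: ✗
student=Uma: ✗
credits_sum = 59 + 45 + 52 + 76 + 69 = 301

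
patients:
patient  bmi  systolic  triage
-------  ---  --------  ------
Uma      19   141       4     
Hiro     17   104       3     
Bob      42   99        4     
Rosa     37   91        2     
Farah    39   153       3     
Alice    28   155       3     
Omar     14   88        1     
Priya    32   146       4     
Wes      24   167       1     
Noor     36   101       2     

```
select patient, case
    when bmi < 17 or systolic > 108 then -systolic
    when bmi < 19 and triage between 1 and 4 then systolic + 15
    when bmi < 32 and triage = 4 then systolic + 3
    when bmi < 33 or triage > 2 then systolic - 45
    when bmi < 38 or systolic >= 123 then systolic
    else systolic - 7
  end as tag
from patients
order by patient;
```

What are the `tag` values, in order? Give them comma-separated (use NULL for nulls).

-155, 54, -153, 119, 101, -88, -146, 91, -141, -167

patient=Alice: bmi < 17 or systolic > 108 → -155
patient=Bob: bmi < 33 or triage > 2 → 54
patient=Farah: bmi < 17 or systolic > 108 → -153
patient=Hiro: bmi < 19 and triage between 1 and 4 → 119
patient=Noor: bmi < 38 or systolic >= 123 → 101
patient=Omar: bmi < 17 or systolic > 108 → -88
patient=Priya: bmi < 17 or systolic > 108 → -146
patient=Rosa: bmi < 38 or systolic >= 123 → 91
patient=Uma: bmi < 17 or systolic > 108 → -141
patient=Wes: bmi < 17 or systolic > 108 → -167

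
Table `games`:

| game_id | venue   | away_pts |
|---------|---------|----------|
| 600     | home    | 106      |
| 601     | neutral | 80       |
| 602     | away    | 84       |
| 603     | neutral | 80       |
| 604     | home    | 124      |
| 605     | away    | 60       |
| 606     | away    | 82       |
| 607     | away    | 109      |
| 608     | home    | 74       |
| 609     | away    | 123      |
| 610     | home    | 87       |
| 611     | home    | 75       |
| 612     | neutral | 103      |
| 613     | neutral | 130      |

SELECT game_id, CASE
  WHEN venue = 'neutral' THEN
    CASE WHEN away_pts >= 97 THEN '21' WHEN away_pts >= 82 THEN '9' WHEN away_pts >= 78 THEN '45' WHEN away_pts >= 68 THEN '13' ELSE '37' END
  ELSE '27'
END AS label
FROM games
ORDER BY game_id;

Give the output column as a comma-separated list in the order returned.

game_id=600: venue='home' → outer ELSE → 27
game_id=601: venue='neutral' → inner[away_pts >= 78] → 45
game_id=602: venue='away' → outer ELSE → 27
game_id=603: venue='neutral' → inner[away_pts >= 78] → 45
game_id=604: venue='home' → outer ELSE → 27
game_id=605: venue='away' → outer ELSE → 27
game_id=606: venue='away' → outer ELSE → 27
game_id=607: venue='away' → outer ELSE → 27
game_id=608: venue='home' → outer ELSE → 27
game_id=609: venue='away' → outer ELSE → 27
game_id=610: venue='home' → outer ELSE → 27
game_id=611: venue='home' → outer ELSE → 27
game_id=612: venue='neutral' → inner[away_pts >= 97] → 21
game_id=613: venue='neutral' → inner[away_pts >= 97] → 21

27, 45, 27, 45, 27, 27, 27, 27, 27, 27, 27, 27, 21, 21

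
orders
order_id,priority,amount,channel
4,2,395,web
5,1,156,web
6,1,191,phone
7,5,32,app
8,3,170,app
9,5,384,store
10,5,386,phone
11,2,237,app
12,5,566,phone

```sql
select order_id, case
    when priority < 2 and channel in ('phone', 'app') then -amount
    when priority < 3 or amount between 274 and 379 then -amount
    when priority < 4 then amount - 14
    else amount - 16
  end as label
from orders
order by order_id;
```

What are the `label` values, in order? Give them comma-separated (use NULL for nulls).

-395, -156, -191, 16, 156, 368, 370, -237, 550

order_id=4: priority < 3 or amount between 274 and 379 → -395
order_id=5: priority < 3 or amount between 274 and 379 → -156
order_id=6: priority < 2 and channel in ('phone', 'app') → -191
order_id=7: ELSE → 16
order_id=8: priority < 4 → 156
order_id=9: ELSE → 368
order_id=10: ELSE → 370
order_id=11: priority < 3 or amount between 274 and 379 → -237
order_id=12: ELSE → 550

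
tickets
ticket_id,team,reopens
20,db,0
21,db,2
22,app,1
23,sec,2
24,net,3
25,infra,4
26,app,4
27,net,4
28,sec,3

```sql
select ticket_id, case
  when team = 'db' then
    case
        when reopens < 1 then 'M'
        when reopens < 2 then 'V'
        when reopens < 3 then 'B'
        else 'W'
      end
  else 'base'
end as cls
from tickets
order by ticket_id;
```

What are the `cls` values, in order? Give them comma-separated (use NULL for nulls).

M, B, base, base, base, base, base, base, base

ticket_id=20: team='db' → inner[reopens < 1] → M
ticket_id=21: team='db' → inner[reopens < 3] → B
ticket_id=22: team='app' → outer ELSE → base
ticket_id=23: team='sec' → outer ELSE → base
ticket_id=24: team='net' → outer ELSE → base
ticket_id=25: team='infra' → outer ELSE → base
ticket_id=26: team='app' → outer ELSE → base
ticket_id=27: team='net' → outer ELSE → base
ticket_id=28: team='sec' → outer ELSE → base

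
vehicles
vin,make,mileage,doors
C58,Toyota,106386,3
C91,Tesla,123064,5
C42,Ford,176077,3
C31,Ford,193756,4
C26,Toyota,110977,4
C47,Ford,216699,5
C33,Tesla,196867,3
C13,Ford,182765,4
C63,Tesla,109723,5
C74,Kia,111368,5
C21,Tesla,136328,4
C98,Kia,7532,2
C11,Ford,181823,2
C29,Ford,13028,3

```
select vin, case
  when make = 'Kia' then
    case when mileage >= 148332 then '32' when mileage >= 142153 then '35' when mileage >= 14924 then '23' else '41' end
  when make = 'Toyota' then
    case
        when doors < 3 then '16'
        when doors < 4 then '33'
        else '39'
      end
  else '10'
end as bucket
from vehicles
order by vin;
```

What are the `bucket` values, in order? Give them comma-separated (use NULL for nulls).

10, 10, 10, 39, 10, 10, 10, 10, 10, 33, 10, 23, 10, 41

vin=C11: make='Ford' → outer ELSE → 10
vin=C13: make='Ford' → outer ELSE → 10
vin=C21: make='Tesla' → outer ELSE → 10
vin=C26: make='Toyota' → inner[ELSE] → 39
vin=C29: make='Ford' → outer ELSE → 10
vin=C31: make='Ford' → outer ELSE → 10
vin=C33: make='Tesla' → outer ELSE → 10
vin=C42: make='Ford' → outer ELSE → 10
vin=C47: make='Ford' → outer ELSE → 10
vin=C58: make='Toyota' → inner[doors < 4] → 33
vin=C63: make='Tesla' → outer ELSE → 10
vin=C74: make='Kia' → inner[mileage >= 14924] → 23
vin=C91: make='Tesla' → outer ELSE → 10
vin=C98: make='Kia' → inner[ELSE] → 41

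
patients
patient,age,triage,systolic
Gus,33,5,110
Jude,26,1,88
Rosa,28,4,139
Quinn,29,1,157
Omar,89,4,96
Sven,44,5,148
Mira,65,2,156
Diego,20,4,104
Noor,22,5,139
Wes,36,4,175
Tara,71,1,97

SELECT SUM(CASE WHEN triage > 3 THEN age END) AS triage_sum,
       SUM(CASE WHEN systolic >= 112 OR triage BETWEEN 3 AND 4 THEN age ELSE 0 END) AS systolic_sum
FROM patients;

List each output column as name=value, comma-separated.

triage_sum=272, systolic_sum=333

[triage_sum: triage > 3]
patient=Gus: ✓ → 33
patient=Jude: ✗
patient=Rosa: ✓ → 28
patient=Quinn: ✗
patient=Omar: ✓ → 89
patient=Sven: ✓ → 44
patient=Mira: ✗
patient=Diego: ✓ → 20
patient=Noor: ✓ → 22
patient=Wes: ✓ → 36
patient=Tara: ✗
triage_sum = 33 + 28 + 89 + 44 + 20 + 22 + 36 = 272
—
[systolic_sum: systolic >= 112 OR triage BETWEEN 3 AND 4]
patient=Gus: ✗
patient=Jude: ✗
patient=Rosa: ✓ → 28
patient=Quinn: ✓ → 29
patient=Omar: ✓ → 89
patient=Sven: ✓ → 44
patient=Mira: ✓ → 65
patient=Diego: ✓ → 20
patient=Noor: ✓ → 22
patient=Wes: ✓ → 36
patient=Tara: ✗
systolic_sum = 28 + 29 + 89 + 44 + 65 + 20 + 22 + 36 = 333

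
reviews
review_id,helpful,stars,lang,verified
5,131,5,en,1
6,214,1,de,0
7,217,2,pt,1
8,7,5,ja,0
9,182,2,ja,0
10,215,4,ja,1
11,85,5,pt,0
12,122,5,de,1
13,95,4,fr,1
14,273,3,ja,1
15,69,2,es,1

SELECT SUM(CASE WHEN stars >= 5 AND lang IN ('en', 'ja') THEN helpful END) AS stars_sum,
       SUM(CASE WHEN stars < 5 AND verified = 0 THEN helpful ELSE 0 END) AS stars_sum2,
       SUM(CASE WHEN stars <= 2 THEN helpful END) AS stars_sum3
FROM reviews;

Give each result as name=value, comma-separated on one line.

stars_sum=138, stars_sum2=396, stars_sum3=682

[stars_sum: stars >= 5 AND lang IN ('en', 'ja')]
review_id=5: ✓ → 131
review_id=6: ✗
review_id=7: ✗
review_id=8: ✓ → 7
review_id=9: ✗
review_id=10: ✗
review_id=11: ✗
review_id=12: ✗
review_id=13: ✗
review_id=14: ✗
review_id=15: ✗
stars_sum = 131 + 7 = 138
—
[stars_sum2: stars < 5 AND verified = 0]
review_id=5: ✗
review_id=6: ✓ → 214
review_id=7: ✗
review_id=8: ✗
review_id=9: ✓ → 182
review_id=10: ✗
review_id=11: ✗
review_id=12: ✗
review_id=13: ✗
review_id=14: ✗
review_id=15: ✗
stars_sum2 = 214 + 182 = 396
—
[stars_sum3: stars <= 2]
review_id=5: ✗
review_id=6: ✓ → 214
review_id=7: ✓ → 217
review_id=8: ✗
review_id=9: ✓ → 182
review_id=10: ✗
review_id=11: ✗
review_id=12: ✗
review_id=13: ✗
review_id=14: ✗
review_id=15: ✓ → 69
stars_sum3 = 214 + 217 + 182 + 69 = 682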